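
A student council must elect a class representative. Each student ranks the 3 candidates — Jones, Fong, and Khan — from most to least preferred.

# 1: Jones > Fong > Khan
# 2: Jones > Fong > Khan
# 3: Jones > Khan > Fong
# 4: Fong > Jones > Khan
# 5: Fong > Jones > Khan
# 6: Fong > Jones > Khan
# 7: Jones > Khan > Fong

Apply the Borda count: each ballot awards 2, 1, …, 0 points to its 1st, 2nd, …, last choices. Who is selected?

Jones

Borda scores:
  Jones: 2 + 2 + 2 + 1 + 1 + 1 + 2 = 11
  Fong: 1 + 1 + 0 + 2 + 2 + 2 + 0 = 8
  Khan: 0 + 0 + 1 + 0 + 0 + 0 + 1 = 2
Jones has the highest total.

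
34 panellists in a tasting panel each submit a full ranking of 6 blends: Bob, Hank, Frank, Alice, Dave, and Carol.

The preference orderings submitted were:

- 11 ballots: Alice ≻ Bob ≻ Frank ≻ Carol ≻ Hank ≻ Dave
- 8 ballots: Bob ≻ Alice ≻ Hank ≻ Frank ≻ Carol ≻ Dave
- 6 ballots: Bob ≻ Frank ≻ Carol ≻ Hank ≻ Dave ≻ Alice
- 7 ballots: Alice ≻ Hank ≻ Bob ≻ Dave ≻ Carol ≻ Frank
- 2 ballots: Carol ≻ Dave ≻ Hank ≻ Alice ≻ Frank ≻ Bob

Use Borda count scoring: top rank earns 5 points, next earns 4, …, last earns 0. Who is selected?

Borda scores:
  Bob: 11·4 + 8·5 + 6·5 + 7·3 + 2·0 = 135
  Hank: 11·1 + 8·3 + 6·2 + 7·4 + 2·3 = 81
  Frank: 11·3 + 8·2 + 6·4 + 7·0 + 2·1 = 75
  Alice: 11·5 + 8·4 + 6·0 + 7·5 + 2·2 = 126
  Dave: 11·0 + 8·0 + 6·1 + 7·2 + 2·4 = 28
  Carol: 11·2 + 8·1 + 6·3 + 7·1 + 2·5 = 65
Bob has the highest total.

Bob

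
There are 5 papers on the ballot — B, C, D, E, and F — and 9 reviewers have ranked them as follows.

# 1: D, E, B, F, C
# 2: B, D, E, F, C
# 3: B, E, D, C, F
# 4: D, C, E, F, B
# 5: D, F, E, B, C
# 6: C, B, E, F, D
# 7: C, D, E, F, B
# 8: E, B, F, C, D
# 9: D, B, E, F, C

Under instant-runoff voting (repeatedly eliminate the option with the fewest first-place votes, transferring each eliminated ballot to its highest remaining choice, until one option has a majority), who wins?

Round 1: D 4, B 2, C 2, E 1, F 0. F has the fewest and is eliminated.
Round 2: D 4, B 2, C 2, E 1. E has the fewest and is eliminated.
Round 3: D 4, B 3, C 2. C has the fewest and is eliminated.
Round 4: D 5, B 4. D has a majority.

D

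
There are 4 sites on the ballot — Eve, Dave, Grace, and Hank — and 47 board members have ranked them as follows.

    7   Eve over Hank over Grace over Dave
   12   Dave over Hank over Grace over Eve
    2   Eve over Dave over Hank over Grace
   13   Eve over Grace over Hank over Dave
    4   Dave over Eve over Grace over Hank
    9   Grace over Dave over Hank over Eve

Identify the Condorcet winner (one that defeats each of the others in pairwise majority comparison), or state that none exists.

There is no Condorcet winner

Head-to-head results (47 voters total):
Eve vs Dave: Dave wins 25–22.
Eve vs Grace: Eve wins 26–21.
Eve vs Hank: Eve wins 26–21.
Dave vs Grace: Grace wins 29–18.
Dave vs Hank: Dave wins 27–20.
Grace vs Hank: Grace wins 26–21.
No candidate beats all others: Eve beats Grace beats Dave beats Eve, a majority cycle.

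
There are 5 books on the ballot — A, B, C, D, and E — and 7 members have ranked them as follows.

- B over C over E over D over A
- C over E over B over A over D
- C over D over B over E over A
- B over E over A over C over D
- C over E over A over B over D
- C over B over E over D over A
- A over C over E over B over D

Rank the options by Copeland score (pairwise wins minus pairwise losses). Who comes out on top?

C

Pairwise results:
  A vs B: B wins 5–2.
  A vs C: C wins 5–2.
  A vs D: A wins 4–3.
  A vs E: E wins 6–1.
  B vs C: C wins 5–2.
  B vs D: B wins 6–1.
  B vs E: B wins 4–3.
  C vs D: C wins 7–0.
  C vs E: C wins 6–1.
  D vs E: E wins 6–1.
Copeland scores (wins − losses):
  A: 1 − 3 = -2
  B: 3 − 1 = 2
  C: 4 − 0 = 4
  D: 0 − 4 = -4
  E: 2 − 2 = 0
C has the best Copeland score.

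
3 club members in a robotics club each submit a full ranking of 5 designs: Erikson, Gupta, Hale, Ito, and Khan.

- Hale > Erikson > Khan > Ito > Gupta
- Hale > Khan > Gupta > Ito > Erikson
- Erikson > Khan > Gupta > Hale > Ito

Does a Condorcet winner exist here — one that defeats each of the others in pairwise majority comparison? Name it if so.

Hale

Head-to-head results (3 voters total):
Erikson vs Gupta: Erikson wins 2–1.
Erikson vs Hale: Hale wins 2–1.
Erikson vs Ito: Erikson wins 2–1.
Erikson vs Khan: Erikson wins 2–1.
Gupta vs Hale: Hale wins 2–1.
Gupta vs Ito: Gupta wins 2–1.
Gupta vs Khan: Khan wins 3–0.
Hale vs Ito: Hale wins 3–0.
Hale vs Khan: Hale wins 2–1.
Ito vs Khan: Khan wins 3–0.
Hale beats each rival — Erikson (2–1), Gupta (2–1), Ito (3–0), Khan (2–1) — so Hale is the Condorcet winner.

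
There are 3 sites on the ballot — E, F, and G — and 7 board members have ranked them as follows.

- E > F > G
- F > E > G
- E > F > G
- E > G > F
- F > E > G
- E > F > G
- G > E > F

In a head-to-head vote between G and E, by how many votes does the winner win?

Ballots ranking G above E: 1.
Ballots ranking E above G: 6.
E wins 6–1, a margin of 5.

5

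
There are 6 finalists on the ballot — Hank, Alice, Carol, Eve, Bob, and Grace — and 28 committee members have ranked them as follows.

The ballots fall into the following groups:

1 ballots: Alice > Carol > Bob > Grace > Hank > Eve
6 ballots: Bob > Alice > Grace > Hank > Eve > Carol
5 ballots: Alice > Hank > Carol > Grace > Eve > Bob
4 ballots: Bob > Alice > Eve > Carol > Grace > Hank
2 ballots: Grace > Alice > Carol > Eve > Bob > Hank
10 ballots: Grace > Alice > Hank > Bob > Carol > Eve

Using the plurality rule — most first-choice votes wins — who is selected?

First-place vote totals:
  Hank: 0
  Alice: 6
  Carol: 0
  Eve: 0
  Bob: 10
  Grace: 12
Grace has the most first-place votes.

Grace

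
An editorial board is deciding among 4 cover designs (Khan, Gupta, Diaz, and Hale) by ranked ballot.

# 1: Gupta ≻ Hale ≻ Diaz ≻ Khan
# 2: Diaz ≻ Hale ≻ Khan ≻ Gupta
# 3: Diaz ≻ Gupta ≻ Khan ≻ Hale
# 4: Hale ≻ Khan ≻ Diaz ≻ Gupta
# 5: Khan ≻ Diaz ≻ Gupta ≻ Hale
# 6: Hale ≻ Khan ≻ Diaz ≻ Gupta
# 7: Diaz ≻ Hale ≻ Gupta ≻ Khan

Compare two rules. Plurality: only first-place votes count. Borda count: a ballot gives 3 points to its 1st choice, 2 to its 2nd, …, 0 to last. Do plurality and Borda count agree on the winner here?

Plurality first-place counts: Khan 1, Gupta 1, Diaz 3, Hale 2 → Diaz.
Borda totals: Khan 9, Gupta 7, Diaz 14, Hale 12 → Diaz.
The two rules agree on Diaz.

Yes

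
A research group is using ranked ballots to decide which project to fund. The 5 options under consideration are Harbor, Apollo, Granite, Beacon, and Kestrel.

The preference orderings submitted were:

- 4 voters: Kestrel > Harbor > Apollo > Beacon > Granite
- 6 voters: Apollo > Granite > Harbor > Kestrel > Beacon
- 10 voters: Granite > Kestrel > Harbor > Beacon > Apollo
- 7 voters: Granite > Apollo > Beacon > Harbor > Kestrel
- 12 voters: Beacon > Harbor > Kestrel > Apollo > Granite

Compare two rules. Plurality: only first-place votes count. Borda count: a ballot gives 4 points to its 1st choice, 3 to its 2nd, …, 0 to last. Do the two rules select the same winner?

Plurality first-place counts: Harbor 0, Apollo 6, Granite 17, Beacon 12, Kestrel 4 → Granite.
Borda totals: Harbor 87, Apollo 65, Granite 86, Beacon 76, Kestrel 76 → Harbor.
The two rules disagree: plurality picks Granite, Borda picks Harbor.

No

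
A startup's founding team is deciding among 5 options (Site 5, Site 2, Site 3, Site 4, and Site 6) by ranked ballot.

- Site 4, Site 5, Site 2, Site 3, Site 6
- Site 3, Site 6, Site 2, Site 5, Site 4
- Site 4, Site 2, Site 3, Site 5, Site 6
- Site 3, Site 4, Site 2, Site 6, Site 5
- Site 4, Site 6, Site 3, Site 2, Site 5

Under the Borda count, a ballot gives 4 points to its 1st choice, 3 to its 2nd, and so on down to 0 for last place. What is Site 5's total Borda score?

5

Borda scores:
  Site 5: 3 + 1 + 1 + 0 + 0 = 5
  Site 2: 2 + 2 + 3 + 2 + 1 = 10
  Site 3: 1 + 4 + 2 + 4 + 2 = 13
  Site 4: 4 + 0 + 4 + 3 + 4 = 15
  Site 6: 0 + 3 + 0 + 1 + 3 = 7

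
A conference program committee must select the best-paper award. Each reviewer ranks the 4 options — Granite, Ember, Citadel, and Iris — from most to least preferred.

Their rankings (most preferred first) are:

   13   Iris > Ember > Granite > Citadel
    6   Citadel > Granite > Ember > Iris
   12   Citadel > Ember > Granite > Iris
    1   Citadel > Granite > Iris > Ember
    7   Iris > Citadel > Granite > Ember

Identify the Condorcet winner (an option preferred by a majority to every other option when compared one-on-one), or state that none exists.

Iris

Head-to-head results (39 voters total):
Granite vs Ember: Ember wins 25–14.
Granite vs Citadel: Citadel wins 26–13.
Granite vs Iris: Iris wins 20–19.
Ember vs Citadel: Citadel wins 26–13.
Ember vs Iris: Iris wins 21–18.
Citadel vs Iris: Iris wins 20–19.
Iris beats each rival — Granite (20–19), Ember (21–18), Citadel (20–19) — so Iris is the Condorcet winner.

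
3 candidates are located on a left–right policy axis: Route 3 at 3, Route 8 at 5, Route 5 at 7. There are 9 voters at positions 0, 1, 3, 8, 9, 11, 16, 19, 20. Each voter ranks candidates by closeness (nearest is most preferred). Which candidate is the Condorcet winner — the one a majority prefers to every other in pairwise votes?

Route 5

With single-peaked preferences on a line, the Condorcet winner is the candidate closest to the median voter.
The median voter (position 9) is closest to Route 5 at 7.
Check: Route 5 vs Route 8 — voters closer to Route 5: 6 of 9.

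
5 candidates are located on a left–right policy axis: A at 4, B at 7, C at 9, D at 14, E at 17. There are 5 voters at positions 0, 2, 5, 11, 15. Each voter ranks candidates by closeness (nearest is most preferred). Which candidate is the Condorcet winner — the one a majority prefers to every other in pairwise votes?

With single-peaked preferences on a line, the Condorcet winner is the candidate closest to the median voter.
The median voter (position 5) is closest to A at 4.
Check: A vs D — voters closer to A: 3 of 5.

A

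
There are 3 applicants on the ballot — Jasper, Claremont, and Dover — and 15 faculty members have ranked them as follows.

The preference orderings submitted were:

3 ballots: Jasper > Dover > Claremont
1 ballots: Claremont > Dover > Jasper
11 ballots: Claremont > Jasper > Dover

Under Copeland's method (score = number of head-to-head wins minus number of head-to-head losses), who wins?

Pairwise results:
  Jasper vs Claremont: Claremont wins 12–3.
  Jasper vs Dover: Jasper wins 14–1.
  Claremont vs Dover: Claremont wins 12–3.
Copeland scores (wins − losses):
  Jasper: 1 − 1 = 0
  Claremont: 2 − 0 = 2
  Dover: 0 − 2 = -2
Claremont has the best Copeland score.

Claremont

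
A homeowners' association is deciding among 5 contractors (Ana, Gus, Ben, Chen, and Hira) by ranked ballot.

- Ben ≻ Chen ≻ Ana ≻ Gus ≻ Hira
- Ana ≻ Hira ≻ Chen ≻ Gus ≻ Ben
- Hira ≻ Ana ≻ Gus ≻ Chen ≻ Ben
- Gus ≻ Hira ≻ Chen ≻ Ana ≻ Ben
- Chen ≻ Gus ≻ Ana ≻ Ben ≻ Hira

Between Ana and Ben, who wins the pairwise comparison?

Ana

Ballots ranking Ana above Ben: 4.
Ballots ranking Ben above Ana: 1.
Ana wins the head-to-head, 4–1.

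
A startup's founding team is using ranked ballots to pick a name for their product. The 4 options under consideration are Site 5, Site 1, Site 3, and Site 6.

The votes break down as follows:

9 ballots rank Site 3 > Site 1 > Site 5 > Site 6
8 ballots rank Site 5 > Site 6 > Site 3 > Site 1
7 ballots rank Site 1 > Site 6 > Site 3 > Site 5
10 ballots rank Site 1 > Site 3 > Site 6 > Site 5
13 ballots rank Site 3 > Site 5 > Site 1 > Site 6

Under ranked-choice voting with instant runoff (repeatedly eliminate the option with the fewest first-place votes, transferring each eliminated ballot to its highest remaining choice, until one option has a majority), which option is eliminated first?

Round 1: Site 3 22, Site 1 17, Site 5 8, Site 6 0. Site 6 has the fewest and is eliminated.
Round 2: Site 3 22, Site 1 17, Site 5 8. Site 5 has the fewest and is eliminated.
Round 3: Site 3 30, Site 1 17. Site 3 has a majority.

Site 6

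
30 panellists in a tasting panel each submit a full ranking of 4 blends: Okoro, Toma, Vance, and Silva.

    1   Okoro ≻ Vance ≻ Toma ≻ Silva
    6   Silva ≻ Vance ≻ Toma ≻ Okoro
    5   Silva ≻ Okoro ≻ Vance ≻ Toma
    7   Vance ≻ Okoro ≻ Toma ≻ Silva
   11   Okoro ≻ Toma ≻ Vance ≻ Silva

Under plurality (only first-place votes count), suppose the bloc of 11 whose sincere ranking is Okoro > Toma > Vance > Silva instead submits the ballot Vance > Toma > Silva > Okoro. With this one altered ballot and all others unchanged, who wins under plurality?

Vance

First-place totals with the altered ballot: Okoro 1, Toma 0, Vance 18, Silva 11.
The switch changes the winner from Okoro to Vance.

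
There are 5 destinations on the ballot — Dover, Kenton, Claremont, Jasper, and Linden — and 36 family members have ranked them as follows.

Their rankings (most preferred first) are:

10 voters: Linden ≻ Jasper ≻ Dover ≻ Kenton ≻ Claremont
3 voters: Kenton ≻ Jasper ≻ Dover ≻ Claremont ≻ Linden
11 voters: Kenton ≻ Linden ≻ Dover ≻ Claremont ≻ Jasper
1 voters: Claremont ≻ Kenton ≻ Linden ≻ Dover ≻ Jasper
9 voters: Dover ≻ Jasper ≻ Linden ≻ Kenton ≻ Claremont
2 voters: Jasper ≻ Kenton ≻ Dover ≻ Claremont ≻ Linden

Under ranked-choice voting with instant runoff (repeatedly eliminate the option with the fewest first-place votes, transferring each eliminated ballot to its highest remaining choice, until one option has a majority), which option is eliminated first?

Round 1: Kenton 14, Linden 10, Dover 9, Jasper 2, Claremont 1. Claremont has the fewest and is eliminated.
Round 2: Kenton 15, Linden 10, Dover 9, Jasper 2. Jasper has the fewest and is eliminated.
Round 3: Kenton 17, Linden 10, Dover 9. Dover has the fewest and is eliminated.
Round 4: Linden 19, Kenton 17. Linden has a majority.

Claremont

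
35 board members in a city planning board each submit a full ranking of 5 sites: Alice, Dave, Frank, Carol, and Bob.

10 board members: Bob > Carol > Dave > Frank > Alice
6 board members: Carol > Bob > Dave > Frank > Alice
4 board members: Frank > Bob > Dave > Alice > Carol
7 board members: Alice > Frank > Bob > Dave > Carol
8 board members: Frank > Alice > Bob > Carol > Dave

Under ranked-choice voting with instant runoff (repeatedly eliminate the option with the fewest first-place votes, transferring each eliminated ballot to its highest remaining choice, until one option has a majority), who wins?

Round 1: Frank 12, Bob 10, Alice 7, Carol 6, Dave 0. Dave has the fewest and is eliminated.
Round 2: Frank 12, Bob 10, Alice 7, Carol 6. Carol has the fewest and is eliminated.
Round 3: Bob 16, Frank 12, Alice 7. Alice has the fewest and is eliminated.
Round 4: Frank 19, Bob 16. Frank has a majority.

Frank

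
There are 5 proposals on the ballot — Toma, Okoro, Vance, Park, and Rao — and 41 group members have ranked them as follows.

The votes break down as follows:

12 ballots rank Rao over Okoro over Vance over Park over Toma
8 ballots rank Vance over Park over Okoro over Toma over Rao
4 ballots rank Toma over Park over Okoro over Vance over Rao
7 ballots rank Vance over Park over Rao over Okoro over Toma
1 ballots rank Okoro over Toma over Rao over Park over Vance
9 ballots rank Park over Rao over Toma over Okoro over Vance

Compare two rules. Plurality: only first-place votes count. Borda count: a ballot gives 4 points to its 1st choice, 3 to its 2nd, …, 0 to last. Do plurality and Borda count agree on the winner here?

No

Plurality first-place counts: Toma 4, Okoro 1, Vance 15, Park 9, Rao 12 → Vance.
Borda totals: Toma 45, Okoro 80, Vance 88, Park 106, Rao 91 → Park.
The two rules disagree: plurality picks Vance, Borda picks Park.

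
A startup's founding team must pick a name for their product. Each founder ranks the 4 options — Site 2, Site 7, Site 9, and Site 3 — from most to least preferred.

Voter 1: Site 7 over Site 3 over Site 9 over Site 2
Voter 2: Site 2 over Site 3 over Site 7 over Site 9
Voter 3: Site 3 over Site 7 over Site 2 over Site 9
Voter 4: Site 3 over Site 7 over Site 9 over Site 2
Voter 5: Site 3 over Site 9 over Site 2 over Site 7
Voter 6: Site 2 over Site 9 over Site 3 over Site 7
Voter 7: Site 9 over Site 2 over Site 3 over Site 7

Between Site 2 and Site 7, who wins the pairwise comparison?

Site 2

Ballots ranking Site 2 above Site 7: 4.
Ballots ranking Site 7 above Site 2: 3.
Site 2 wins the head-to-head, 4–3.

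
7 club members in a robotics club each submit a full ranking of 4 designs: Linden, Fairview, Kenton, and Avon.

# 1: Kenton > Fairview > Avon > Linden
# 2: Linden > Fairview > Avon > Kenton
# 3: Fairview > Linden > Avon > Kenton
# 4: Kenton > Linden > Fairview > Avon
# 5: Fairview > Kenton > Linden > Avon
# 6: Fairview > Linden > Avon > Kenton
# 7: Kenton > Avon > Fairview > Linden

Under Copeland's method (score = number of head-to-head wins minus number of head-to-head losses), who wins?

Fairview

Pairwise results:
  Linden vs Fairview: Fairview wins 5–2.
  Linden vs Kenton: Kenton wins 4–3.
  Linden vs Avon: Linden wins 5–2.
  Fairview vs Kenton: Fairview wins 4–3.
  Fairview vs Avon: Fairview wins 6–1.
  Kenton vs Avon: Kenton wins 4–3.
Copeland scores (wins − losses):
  Linden: 1 − 2 = -1
  Fairview: 3 − 0 = 3
  Kenton: 2 − 1 = 1
  Avon: 0 − 3 = -3
Fairview has the best Copeland score.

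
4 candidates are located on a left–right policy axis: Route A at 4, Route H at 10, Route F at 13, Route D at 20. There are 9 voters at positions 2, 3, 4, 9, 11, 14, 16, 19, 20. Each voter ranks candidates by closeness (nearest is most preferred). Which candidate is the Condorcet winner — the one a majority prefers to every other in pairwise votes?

Route H

With single-peaked preferences on a line, the Condorcet winner is the candidate closest to the median voter.
The median voter (position 11) is closest to Route H at 10.
Check: Route H vs Route D — voters closer to Route H: 6 of 9.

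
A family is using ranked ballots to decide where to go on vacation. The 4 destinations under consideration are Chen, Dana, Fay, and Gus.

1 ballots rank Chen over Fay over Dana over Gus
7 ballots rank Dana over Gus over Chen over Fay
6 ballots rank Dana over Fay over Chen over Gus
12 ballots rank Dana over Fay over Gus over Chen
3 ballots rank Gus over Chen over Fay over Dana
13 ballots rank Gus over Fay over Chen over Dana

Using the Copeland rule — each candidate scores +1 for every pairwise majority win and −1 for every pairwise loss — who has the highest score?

Dana

Pairwise results:
  Chen vs Dana: Dana wins 25–17.
  Chen vs Fay: Fay wins 31–11.
  Chen vs Gus: Gus wins 35–7.
  Dana vs Fay: Dana wins 25–17.
  Dana vs Gus: Dana wins 26–16.
  Fay vs Gus: Gus wins 23–19.
Copeland scores (wins − losses):
  Chen: 0 − 3 = -3
  Dana: 3 − 0 = 3
  Fay: 1 − 2 = -1
  Gus: 2 − 1 = 1
Dana has the best Copeland score.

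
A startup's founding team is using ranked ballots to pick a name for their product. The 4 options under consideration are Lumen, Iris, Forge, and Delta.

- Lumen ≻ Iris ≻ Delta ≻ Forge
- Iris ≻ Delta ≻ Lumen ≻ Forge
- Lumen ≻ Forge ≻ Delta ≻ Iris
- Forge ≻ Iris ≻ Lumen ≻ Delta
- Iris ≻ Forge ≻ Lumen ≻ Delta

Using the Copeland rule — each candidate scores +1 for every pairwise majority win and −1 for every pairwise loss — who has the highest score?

Iris

Pairwise results:
  Lumen vs Iris: Iris wins 3–2.
  Lumen vs Forge: Lumen wins 3–2.
  Lumen vs Delta: Lumen wins 4–1.
  Iris vs Forge: Iris wins 3–2.
  Iris vs Delta: Iris wins 4–1.
  Forge vs Delta: Forge wins 3–2.
Copeland scores (wins − losses):
  Lumen: 2 − 1 = 1
  Iris: 3 − 0 = 3
  Forge: 1 − 2 = -1
  Delta: 0 − 3 = -3
Iris has the best Copeland score.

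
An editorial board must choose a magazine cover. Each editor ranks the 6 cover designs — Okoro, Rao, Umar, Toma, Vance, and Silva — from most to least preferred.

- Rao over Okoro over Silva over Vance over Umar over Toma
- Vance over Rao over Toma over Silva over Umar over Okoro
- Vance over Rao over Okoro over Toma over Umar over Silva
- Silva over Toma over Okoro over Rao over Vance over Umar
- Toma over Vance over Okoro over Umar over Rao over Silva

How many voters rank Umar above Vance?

Ballots ranking Umar above Vance: 0.
Ballots ranking Vance above Umar: 5.
So 0 of 5 voters prefer Umar to Vance.

0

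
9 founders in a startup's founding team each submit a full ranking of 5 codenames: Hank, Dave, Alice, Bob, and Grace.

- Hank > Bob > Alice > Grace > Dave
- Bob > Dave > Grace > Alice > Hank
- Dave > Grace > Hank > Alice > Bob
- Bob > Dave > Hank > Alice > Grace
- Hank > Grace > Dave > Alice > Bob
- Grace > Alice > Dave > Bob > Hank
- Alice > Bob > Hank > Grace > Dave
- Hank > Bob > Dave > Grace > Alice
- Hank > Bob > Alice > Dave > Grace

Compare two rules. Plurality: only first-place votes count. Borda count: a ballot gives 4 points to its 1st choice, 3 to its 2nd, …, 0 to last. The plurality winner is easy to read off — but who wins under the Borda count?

Plurality first-place counts: Hank 4, Dave 1, Alice 1, Bob 2, Grace 1 → Hank.
Borda totals: Hank 22, Dave 17, Alice 15, Bob 21, Grace 15 → Hank.

Hank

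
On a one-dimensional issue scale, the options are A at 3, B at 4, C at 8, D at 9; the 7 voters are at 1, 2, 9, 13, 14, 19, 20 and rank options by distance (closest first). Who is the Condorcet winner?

With single-peaked preferences on a line, the Condorcet winner is the candidate closest to the median voter.
The median voter (position 13) is closest to D at 9.
Check: D vs B — voters closer to D: 5 of 7.

D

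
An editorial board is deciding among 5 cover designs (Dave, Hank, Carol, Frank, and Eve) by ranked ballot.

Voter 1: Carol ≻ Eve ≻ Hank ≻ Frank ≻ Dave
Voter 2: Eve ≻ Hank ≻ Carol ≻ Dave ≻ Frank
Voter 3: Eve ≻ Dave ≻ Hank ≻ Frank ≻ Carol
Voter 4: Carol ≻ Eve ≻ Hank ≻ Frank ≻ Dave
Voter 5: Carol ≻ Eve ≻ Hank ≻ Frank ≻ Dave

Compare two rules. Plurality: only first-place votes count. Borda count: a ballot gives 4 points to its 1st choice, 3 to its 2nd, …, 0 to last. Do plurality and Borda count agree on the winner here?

No

Plurality first-place counts: Dave 0, Hank 0, Carol 3, Frank 0, Eve 2 → Carol.
Borda totals: Dave 4, Hank 11, Carol 14, Frank 4, Eve 17 → Eve.
The two rules disagree: plurality picks Carol, Borda picks Eve.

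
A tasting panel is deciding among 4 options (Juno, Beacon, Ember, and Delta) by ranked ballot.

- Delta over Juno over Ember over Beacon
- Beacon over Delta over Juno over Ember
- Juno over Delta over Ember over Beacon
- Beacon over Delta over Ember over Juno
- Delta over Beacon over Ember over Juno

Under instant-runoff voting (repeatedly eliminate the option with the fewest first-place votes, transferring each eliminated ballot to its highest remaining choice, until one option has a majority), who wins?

Round 1: Beacon 2, Delta 2, Juno 1, Ember 0. Ember has the fewest and is eliminated.
Round 2: Beacon 2, Delta 2, Juno 1. Juno has the fewest and is eliminated.
Round 3: Delta 3, Beacon 2. Delta has a majority.

Delta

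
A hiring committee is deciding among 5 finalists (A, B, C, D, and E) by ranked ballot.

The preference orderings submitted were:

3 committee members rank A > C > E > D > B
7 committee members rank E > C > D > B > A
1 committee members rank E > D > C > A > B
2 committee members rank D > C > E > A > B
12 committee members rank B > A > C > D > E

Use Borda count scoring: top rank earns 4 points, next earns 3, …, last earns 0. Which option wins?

C

Borda scores:
  A: 3·4 + 7·0 + 1 + 2·1 + 12·3 = 51
  B: 3·0 + 7·1 + 0 + 2·0 + 12·4 = 55
  C: 3·3 + 7·3 + 2 + 2·3 + 12·2 = 62
  D: 3·1 + 7·2 + 3 + 2·4 + 12·1 = 40
  E: 3·2 + 7·4 + 4 + 2·2 + 12·0 = 42
C has the highest total.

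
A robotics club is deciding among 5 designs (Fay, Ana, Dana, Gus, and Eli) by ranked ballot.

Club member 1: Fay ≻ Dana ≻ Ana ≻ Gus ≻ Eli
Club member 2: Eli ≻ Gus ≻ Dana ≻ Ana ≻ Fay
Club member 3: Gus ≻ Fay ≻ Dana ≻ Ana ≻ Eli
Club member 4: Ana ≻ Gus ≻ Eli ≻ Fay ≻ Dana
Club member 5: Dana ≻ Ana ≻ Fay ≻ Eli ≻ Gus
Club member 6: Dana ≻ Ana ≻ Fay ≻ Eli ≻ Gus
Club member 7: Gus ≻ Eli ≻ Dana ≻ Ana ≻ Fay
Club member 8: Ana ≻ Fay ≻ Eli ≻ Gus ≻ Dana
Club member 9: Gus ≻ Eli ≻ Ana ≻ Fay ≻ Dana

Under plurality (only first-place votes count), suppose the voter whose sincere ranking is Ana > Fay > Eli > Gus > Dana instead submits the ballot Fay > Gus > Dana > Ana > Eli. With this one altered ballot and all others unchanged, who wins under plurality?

First-place totals with the altered ballot: Fay 2, Ana 1, Dana 2, Gus 3, Eli 1.
The winner is unchanged: still Gus.

Gus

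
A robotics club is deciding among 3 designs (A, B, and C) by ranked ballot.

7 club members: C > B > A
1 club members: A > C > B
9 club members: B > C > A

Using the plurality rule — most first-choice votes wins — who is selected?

First-place vote totals:
  A: 1
  B: 9
  C: 7
B has the most first-place votes.

B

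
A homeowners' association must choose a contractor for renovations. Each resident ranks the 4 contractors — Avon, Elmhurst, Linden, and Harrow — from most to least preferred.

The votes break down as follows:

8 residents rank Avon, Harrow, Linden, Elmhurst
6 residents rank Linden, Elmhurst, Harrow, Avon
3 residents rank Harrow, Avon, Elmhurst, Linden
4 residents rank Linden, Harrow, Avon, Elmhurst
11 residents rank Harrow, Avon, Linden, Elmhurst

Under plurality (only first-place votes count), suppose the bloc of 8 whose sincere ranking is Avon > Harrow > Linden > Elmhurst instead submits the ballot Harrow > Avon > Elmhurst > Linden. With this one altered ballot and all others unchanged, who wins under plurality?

First-place totals with the altered ballot: Avon 0, Elmhurst 0, Linden 10, Harrow 22.
The winner is unchanged: still Harrow.

Harrow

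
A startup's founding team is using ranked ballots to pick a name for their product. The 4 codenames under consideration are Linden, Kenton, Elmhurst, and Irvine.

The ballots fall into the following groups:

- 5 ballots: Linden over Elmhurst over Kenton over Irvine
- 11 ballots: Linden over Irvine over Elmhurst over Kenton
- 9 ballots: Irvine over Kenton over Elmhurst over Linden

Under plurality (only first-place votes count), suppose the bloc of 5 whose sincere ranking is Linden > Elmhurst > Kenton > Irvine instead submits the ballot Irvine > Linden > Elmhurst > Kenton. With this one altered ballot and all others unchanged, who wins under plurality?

Irvine

First-place totals with the altered ballot: Linden 11, Kenton 0, Elmhurst 0, Irvine 14.
The switch changes the winner from Linden to Irvine.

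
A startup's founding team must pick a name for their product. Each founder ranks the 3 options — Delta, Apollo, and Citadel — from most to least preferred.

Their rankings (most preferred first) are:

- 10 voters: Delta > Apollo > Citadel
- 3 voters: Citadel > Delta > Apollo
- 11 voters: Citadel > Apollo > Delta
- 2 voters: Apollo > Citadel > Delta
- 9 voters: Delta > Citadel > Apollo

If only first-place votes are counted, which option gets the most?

First-place vote totals:
  Delta: 19
  Apollo: 2
  Citadel: 14
Delta has the most first-place votes.

Delta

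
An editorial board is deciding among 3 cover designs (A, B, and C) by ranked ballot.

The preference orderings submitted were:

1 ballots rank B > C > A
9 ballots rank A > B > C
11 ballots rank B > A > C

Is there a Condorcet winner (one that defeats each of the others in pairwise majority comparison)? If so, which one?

B

Head-to-head results (21 voters total):
A vs B: B wins 12–9.
A vs C: A wins 20–1.
B vs C: B wins 21–0.
B beats each rival — A (12–9), C (21–0) — so B is the Condorcet winner.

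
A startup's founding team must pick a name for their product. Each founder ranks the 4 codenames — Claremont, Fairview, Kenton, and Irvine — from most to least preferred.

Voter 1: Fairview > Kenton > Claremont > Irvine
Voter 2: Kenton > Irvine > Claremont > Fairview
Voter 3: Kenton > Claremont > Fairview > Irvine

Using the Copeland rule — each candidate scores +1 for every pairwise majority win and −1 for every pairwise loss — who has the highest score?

Kenton

Pairwise results:
  Claremont vs Fairview: Claremont wins 2–1.
  Claremont vs Kenton: Kenton wins 3–0.
  Claremont vs Irvine: Claremont wins 2–1.
  Fairview vs Kenton: Kenton wins 2–1.
  Fairview vs Irvine: Fairview wins 2–1.
  Kenton vs Irvine: Kenton wins 3–0.
Copeland scores (wins − losses):
  Claremont: 2 − 1 = 1
  Fairview: 1 − 2 = -1
  Kenton: 3 − 0 = 3
  Irvine: 0 − 3 = -3
Kenton has the best Copeland score.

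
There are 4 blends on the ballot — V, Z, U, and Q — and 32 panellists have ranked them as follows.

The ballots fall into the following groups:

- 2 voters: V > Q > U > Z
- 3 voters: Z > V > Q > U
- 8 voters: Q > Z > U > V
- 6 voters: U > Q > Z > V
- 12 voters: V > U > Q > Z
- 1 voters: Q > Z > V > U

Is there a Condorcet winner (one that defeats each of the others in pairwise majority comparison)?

Head-to-head results (32 voters total):
V vs Z: Z wins 18–14.
V vs U: V wins 18–14.
V vs Q: V wins 17–15.
Z vs U: U wins 20–12.
Z vs Q: Q wins 29–3.
U vs Q: U wins 18–14.
No candidate beats all others: V beats U beats Z beats V, a majority cycle.

No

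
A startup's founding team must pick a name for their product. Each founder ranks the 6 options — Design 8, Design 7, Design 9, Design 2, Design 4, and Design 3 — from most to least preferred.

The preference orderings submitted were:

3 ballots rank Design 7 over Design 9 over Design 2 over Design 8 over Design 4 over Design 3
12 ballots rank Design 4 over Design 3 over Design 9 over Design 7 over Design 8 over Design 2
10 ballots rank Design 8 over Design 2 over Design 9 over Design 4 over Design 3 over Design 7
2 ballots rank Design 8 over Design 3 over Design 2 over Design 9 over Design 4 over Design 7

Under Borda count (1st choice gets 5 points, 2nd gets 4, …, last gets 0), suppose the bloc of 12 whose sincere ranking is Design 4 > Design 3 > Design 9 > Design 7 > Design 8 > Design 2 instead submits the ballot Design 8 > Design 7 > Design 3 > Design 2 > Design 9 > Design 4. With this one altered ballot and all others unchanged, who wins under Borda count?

Design 8

Borda totals with the altered ballot: Design 8 126, Design 7 63, Design 9 58, Design 2 79, Design 4 25, Design 3 54.
The switch changes the winner from Design 4 to Design 8.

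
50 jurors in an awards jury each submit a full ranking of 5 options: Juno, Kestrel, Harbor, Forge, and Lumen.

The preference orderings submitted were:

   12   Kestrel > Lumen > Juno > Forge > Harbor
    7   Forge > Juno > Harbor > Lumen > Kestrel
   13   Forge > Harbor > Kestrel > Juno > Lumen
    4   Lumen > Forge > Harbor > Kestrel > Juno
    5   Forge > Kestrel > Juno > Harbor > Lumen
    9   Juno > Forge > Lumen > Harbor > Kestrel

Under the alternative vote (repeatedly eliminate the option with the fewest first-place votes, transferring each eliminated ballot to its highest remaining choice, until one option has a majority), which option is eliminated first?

Harbor

Round 1: Forge 25, Kestrel 12, Juno 9, Lumen 4, Harbor 0. Harbor has the fewest and is eliminated.
Round 2: Forge 25, Kestrel 12, Juno 9, Lumen 4. Lumen has the fewest and is eliminated.
Round 3: Forge 29, Kestrel 12, Juno 9. Forge has a majority.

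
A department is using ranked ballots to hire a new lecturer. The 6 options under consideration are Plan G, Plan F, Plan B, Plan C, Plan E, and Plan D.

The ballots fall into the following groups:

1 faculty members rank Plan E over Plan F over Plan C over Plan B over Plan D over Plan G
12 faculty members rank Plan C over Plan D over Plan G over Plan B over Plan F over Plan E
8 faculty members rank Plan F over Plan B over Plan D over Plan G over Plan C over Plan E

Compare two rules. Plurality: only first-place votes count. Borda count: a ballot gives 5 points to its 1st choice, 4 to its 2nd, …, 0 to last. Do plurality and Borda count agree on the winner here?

No

Plurality first-place counts: Plan G 0, Plan F 8, Plan B 0, Plan C 12, Plan E 1, Plan D 0 → Plan C.
Borda totals: Plan G 52, Plan F 56, Plan B 58, Plan C 71, Plan E 5, Plan D 73 → Plan D.
The two rules disagree: plurality picks Plan C, Borda picks Plan D.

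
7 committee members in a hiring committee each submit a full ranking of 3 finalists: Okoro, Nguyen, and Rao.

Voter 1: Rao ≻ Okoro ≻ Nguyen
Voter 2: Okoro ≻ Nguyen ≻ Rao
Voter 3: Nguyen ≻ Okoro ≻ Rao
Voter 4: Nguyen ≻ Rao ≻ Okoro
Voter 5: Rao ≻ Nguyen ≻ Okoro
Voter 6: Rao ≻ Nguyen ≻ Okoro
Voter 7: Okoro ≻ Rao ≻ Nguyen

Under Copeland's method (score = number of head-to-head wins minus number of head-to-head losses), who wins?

Pairwise results:
  Okoro vs Nguyen: Nguyen wins 4–3.
  Okoro vs Rao: Rao wins 4–3.
  Nguyen vs Rao: Rao wins 4–3.
Copeland scores (wins − losses):
  Okoro: 0 − 2 = -2
  Nguyen: 1 − 1 = 0
  Rao: 2 − 0 = 2
Rao has the best Copeland score.

Rao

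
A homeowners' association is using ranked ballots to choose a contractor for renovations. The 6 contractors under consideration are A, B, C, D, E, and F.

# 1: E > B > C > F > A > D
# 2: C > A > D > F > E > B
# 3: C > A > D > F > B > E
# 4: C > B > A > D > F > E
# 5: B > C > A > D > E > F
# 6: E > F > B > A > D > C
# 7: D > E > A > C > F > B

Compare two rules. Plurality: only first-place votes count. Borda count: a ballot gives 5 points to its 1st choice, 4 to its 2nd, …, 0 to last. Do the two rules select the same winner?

Plurality first-place counts: A 0, B 1, C 3, D 1, E 2, F 0 → C.
Borda totals: A 20, B 17, C 24, D 16, E 16, F 12 → C.
The two rules agree on C.

Yes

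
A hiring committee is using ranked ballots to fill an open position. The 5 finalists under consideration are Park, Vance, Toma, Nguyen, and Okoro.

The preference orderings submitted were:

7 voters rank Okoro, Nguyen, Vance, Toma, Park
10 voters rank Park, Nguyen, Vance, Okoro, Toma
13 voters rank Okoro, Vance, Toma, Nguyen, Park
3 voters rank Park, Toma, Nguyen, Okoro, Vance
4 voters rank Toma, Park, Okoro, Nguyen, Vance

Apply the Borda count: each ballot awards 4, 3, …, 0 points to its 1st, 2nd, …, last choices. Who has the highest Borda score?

Okoro

Borda scores:
  Park: 7·0 + 10·4 + 13·0 + 3·4 + 4·3 = 64
  Vance: 7·2 + 10·2 + 13·3 + 3·0 + 4·0 = 73
  Toma: 7·1 + 10·0 + 13·2 + 3·3 + 4·4 = 58
  Nguyen: 7·3 + 10·3 + 13·1 + 3·2 + 4·1 = 74
  Okoro: 7·4 + 10·1 + 13·4 + 3·1 + 4·2 = 101
Okoro has the highest total.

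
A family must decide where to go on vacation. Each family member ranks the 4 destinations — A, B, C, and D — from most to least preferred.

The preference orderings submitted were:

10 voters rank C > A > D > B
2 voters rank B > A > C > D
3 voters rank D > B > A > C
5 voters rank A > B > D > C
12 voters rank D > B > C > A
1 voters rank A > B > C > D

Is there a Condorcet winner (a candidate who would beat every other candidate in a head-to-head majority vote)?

No

Head-to-head results (33 voters total):
A vs B: B wins 17–16.
A vs C: C wins 22–11.
A vs D: A wins 18–15.
B vs C: B wins 23–10.
B vs D: D wins 25–8.
C vs D: D wins 20–13.
No candidate beats all others: A beats D beats B beats A, a majority cycle.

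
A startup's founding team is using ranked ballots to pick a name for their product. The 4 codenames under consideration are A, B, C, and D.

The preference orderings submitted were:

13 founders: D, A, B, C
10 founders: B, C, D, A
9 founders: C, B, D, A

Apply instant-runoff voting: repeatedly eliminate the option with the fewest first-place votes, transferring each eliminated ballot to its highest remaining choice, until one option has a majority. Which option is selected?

Round 1: D 13, B 10, C 9, A 0. A has the fewest and is eliminated.
Round 2: D 13, B 10, C 9. C has the fewest and is eliminated.
Round 3: B 19, D 13. B has a majority.

B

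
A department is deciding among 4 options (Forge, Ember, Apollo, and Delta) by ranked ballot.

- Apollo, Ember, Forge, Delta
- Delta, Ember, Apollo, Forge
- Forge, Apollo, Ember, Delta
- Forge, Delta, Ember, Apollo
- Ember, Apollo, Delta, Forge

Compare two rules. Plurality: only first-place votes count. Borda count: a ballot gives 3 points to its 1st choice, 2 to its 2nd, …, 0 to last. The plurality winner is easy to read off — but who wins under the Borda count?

Ember

Plurality first-place counts: Forge 2, Ember 1, Apollo 1, Delta 1 → Forge.
Borda totals: Forge 7, Ember 9, Apollo 8, Delta 6 → Ember.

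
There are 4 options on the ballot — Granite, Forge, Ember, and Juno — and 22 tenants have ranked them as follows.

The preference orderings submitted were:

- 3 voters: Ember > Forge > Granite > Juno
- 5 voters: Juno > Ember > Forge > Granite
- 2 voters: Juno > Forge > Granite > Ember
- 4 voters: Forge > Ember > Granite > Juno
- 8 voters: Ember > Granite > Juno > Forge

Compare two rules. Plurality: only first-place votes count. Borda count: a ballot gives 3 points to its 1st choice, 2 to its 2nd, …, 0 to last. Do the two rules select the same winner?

Plurality first-place counts: Granite 0, Forge 4, Ember 11, Juno 7 → Ember.
Borda totals: Granite 25, Forge 27, Ember 51, Juno 29 → Ember.
The two rules agree on Ember.

Yes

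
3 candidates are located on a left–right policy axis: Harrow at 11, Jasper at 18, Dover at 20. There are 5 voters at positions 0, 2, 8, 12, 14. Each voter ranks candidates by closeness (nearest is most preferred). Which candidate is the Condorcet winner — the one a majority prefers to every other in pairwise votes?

With single-peaked preferences on a line, the Condorcet winner is the candidate closest to the median voter.
The median voter (position 8) is closest to Harrow at 11.
Check: Harrow vs Jasper — voters closer to Harrow: 5 of 5.

Harrow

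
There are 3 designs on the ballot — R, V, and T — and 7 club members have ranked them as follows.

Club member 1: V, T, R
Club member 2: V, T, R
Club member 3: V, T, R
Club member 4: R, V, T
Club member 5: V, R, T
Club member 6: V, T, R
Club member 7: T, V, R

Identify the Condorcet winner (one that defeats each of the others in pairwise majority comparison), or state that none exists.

V

Head-to-head results (7 voters total):
R vs V: V wins 6–1.
R vs T: T wins 5–2.
V vs T: V wins 6–1.
V beats each rival — R (6–1), T (6–1) — so V is the Condorcet winner.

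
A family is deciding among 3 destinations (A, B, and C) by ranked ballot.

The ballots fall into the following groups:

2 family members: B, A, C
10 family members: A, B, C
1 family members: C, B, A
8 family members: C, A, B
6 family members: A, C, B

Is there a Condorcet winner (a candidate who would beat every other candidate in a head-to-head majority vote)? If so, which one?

Head-to-head results (27 voters total):
A vs B: A wins 24–3.
A vs C: A wins 18–9.
B vs C: C wins 15–12.
A beats each rival — B (24–3), C (18–9) — so A is the Condorcet winner.

A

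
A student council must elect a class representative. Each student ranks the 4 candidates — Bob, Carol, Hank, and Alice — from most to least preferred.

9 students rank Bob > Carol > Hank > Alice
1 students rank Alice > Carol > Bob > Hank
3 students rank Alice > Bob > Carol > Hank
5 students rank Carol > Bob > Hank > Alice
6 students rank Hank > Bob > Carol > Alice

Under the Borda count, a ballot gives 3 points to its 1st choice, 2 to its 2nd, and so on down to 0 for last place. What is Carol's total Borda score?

44

Borda scores:
  Bob: 9·3 + 1 + 3·2 + 5·2 + 6·2 = 56
  Carol: 9·2 + 2 + 3·1 + 5·3 + 6·1 = 44
  Hank: 9·1 + 0 + 3·0 + 5·1 + 6·3 = 32
  Alice: 9·0 + 3 + 3·3 + 5·0 + 6·0 = 12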